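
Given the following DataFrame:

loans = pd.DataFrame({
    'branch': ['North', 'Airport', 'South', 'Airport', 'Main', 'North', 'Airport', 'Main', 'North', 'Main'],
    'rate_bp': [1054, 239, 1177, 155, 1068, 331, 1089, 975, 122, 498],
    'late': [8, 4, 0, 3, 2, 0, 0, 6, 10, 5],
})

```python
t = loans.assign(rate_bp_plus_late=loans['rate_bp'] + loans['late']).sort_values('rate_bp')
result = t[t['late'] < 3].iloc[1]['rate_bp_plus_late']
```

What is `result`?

1070

add column rate_bp_plus_late = loans['rate_bp'] + loans['late']:
    branch  rate_bp  late  rate_bp_plus_late
0    North     1054     8               1062
1  Airport      239     4                243
2    South     1177     0               1177
3  Airport      155     3                158
4     Main     1068     2               1070
5    North      331     0                331
6  Airport     1089     0               1089
7     Main      975     6                981
8    North      122    10                132
9     Main      498     5                503
sort by rate_bp:
    branch  rate_bp  late  rate_bp_plus_late
8    North      122    10                132
3  Airport      155     3                158
1  Airport      239     4                243
5    North      331     0                331
9     Main      498     5                503
7     Main      975     6                981
0    North     1054     8               1062
4     Main     1068     2               1070
6  Airport     1089     0               1089
2    South     1177     0               1177
filter rows where late < 3:
    branch  rate_bp  late  rate_bp_plus_late
5    North      331     0                331
4     Main     1068     2               1070
6  Airport     1089     0               1089
2    South     1177     0               1177
So iloc[1]['rate_bp_plus_late'] = 1070.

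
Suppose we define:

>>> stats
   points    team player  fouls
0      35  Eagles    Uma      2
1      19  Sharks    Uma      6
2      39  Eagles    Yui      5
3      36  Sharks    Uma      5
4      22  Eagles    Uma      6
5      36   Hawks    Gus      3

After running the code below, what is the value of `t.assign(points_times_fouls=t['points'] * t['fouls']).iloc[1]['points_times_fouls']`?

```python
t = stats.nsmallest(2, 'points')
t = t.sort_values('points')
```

132

take 2 rows with smallest points:
   points    team player  fouls
1      19  Sharks    Uma      6
4      22  Eagles    Uma      6
sort by points:
   points    team player  fouls
1      19  Sharks    Uma      6
4      22  Eagles    Uma      6
add column points_times_fouls = t['points'] * t['fouls']:
   points    team player  fouls  points_times_fouls
1      19  Sharks    Uma      6                 114
4      22  Eagles    Uma      6                 132
value at position 1, column 'points_times_fouls' → 132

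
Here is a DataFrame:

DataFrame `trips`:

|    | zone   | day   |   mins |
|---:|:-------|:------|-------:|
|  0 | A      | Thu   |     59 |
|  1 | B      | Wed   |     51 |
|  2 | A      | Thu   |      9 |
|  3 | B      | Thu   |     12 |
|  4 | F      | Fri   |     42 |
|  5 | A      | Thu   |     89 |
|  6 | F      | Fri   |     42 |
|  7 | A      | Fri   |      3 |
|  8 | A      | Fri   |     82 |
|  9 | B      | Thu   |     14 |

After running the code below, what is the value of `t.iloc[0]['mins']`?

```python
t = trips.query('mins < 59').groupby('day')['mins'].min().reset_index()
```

filter rows where mins < 59:
  zone  day  mins
1    B  Wed    51
2    A  Thu     9
3    B  Thu    12
4    F  Fri    42
6    F  Fri    42
7    A  Fri     3
9    B  Thu    14
group by day, min of mins:
day
Fri     3
Thu     9
Wed    51
Name: mins, dtype: int64
reset_index():
   day  mins
0  Fri     3
1  Thu     9
2  Wed    51

3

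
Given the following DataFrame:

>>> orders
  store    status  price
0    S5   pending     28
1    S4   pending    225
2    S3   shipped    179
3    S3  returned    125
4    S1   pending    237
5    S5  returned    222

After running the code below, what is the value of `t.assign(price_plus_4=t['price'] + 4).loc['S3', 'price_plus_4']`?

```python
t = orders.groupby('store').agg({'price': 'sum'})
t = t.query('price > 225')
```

308

group by store, sum of price:
       price
store       
S1       237
S3       304
S4       225
S5       250
filter rows where price > 225:
       price
store       
S1       237
S3       304
S5       250
add column price_plus_4 = t['price'] + 4:
       price  price_plus_4
store                     
S1       237           241
S3       304           308
S5       250           254
Reading off the value at row 'S3', column 'price_plus_4', we get 308.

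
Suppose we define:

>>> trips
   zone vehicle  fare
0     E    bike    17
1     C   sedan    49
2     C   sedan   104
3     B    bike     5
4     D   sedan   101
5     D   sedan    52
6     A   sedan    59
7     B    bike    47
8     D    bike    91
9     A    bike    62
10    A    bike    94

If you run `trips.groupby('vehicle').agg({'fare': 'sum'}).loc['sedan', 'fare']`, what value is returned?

group by vehicle, sum of fare:
         fare
vehicle      
bike      316
sedan     365
Finally, value at row 'sedan', column 'fare' = 365.

365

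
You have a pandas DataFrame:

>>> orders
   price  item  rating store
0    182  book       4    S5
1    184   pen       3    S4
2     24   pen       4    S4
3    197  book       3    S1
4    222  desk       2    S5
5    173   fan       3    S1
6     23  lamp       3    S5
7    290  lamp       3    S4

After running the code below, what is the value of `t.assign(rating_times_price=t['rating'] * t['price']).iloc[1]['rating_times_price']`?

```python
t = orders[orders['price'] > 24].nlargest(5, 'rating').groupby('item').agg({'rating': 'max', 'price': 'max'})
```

519

filter rows where price > 24:
   price  item  rating store
0    182  book       4    S5
1    184   pen       3    S4
3    197  book       3    S1
4    222  desk       2    S5
5    173   fan       3    S1
7    290  lamp       3    S4
take 5 rows with largest rating:
   price  item  rating store
0    182  book       4    S5
1    184   pen       3    S4
3    197  book       3    S1
5    173   fan       3    S1
7    290  lamp       3    S4
group by item: max(rating), max(price):
      rating  price
item               
book       4    197
fan        3    173
lamp       3    290
pen        3    184
add column rating_times_price = t['rating'] * t['price']:
      rating  price  rating_times_price
item                                   
book       4    197                 788
fan        3    173                 519
lamp       3    290                 870
pen        3    184                 552
Finally, value at position 1, column 'rating_times_price' = 519.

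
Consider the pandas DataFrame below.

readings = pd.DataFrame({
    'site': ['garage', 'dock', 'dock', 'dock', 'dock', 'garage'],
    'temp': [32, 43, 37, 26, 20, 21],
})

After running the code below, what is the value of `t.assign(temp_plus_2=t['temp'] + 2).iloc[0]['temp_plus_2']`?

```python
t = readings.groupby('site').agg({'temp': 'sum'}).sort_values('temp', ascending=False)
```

group by site, sum of temp:
        temp
site        
dock     126
garage    53
sort by temp descending:
        temp
site        
dock     126
garage    53
add column temp_plus_2 = t['temp'] + 2:
        temp  temp_plus_2
site                     
dock     126          128
garage    53           55
Reading off the value at position 0, column 'temp_plus_2', we get 128.

128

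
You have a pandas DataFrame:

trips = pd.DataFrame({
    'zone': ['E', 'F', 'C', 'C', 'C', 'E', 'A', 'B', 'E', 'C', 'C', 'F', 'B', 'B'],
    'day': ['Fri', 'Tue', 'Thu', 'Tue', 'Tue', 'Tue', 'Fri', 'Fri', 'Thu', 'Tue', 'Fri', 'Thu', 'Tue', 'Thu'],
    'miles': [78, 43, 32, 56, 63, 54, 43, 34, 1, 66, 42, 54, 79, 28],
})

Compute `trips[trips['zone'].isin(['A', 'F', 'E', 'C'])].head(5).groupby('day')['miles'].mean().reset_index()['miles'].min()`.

filter rows where zone in ['A', 'F', 'E', 'C']:
   zone  day  miles
0     E  Fri     78
1     F  Tue     43
2     C  Thu     32
3     C  Tue     56
4     C  Tue     63
5     E  Tue     54
6     A  Fri     43
8     E  Thu      1
9     C  Tue     66
10    C  Fri     42
11    F  Thu     54
take first 5 rows:
  zone  day  miles
0    E  Fri     78
1    F  Tue     43
2    C  Thu     32
3    C  Tue     56
4    C  Tue     63
group by day, mean of miles:
day
Fri    78.0
Thu    32.0
Tue    54.0
Name: miles, dtype: float64
reset_index():
   day  miles
0  Fri   78.0
1  Thu   32.0
2  Tue   54.0

32.0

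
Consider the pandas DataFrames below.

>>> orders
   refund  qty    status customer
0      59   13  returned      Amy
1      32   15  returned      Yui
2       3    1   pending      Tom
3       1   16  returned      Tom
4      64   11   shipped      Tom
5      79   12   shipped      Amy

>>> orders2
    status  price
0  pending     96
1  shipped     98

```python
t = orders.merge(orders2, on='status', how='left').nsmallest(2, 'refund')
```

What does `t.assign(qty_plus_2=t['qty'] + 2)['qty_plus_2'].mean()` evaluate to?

merge on 'status' (how='left') → 6 rows:
   refund  qty    status customer  price
0      59   13  returned      Amy    NaN
1      32   15  returned      Yui    NaN
2       3    1   pending      Tom   96.0
3       1   16  returned      Tom    NaN
4      64   11   shipped      Tom   98.0
5      79   12   shipped      Amy   98.0
take 2 rows with smallest refund:
   refund  qty    status customer  price
3       1   16  returned      Tom    NaN
2       3    1   pending      Tom   96.0
add column qty_plus_2 = t['qty'] + 2:
   refund  qty    status customer  price  qty_plus_2
3       1   16  returned      Tom    NaN          18
2       3    1   pending      Tom   96.0           3
mean of column 'qty_plus_2' → 10.5

10.5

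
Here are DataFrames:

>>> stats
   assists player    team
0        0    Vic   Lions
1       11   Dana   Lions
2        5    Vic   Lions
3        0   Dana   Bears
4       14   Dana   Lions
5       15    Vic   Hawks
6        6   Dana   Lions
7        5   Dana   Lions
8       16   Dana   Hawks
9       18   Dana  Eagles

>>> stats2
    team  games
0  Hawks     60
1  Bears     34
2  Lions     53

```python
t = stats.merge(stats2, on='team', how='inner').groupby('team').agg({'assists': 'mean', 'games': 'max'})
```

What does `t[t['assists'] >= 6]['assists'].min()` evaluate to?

6.83333333333

merge on 'team' (how='inner') → 9 rows:
   assists player   team  games
0        0    Vic  Lions     53
1       11   Dana  Lions     53
2        5    Vic  Lions     53
3        0   Dana  Bears     34
4       14   Dana  Lions     53
5       15    Vic  Hawks     60
6        6   Dana  Lions     53
7        5   Dana  Lions     53
8       16   Dana  Hawks     60
group by team: mean(assists), max(games):
         assists  games
team                   
Bears   0.000000     34
Hawks  15.500000     60
Lions   6.833333     53
filter rows where assists >= 6:
         assists  games
team                   
Hawks  15.500000     60
Lions   6.833333     53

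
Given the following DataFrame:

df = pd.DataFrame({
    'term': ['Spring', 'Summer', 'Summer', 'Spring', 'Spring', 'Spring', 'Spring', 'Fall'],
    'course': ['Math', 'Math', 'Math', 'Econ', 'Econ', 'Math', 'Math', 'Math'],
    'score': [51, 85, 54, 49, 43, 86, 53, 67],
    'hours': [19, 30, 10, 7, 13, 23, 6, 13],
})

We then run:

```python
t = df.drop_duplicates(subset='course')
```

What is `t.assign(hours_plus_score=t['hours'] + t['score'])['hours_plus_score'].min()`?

drop duplicate course (keep=first):
     term course  score  hours
0  Spring   Math     51     19
3  Spring   Econ     49      7
add column hours_plus_score = t['hours'] + t['score']:
     term course  score  hours  hours_plus_score
0  Spring   Math     51     19                70
3  Spring   Econ     49      7                56
Hence 56.

56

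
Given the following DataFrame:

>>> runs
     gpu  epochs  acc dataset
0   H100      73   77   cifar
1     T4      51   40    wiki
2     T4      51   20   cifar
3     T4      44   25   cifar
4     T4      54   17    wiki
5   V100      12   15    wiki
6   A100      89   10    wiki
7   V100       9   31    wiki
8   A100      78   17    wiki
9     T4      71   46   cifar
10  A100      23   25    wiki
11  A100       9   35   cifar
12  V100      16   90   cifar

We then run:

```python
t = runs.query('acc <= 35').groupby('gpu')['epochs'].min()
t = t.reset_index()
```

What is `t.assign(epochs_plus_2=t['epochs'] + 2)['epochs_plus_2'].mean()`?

filter rows where acc <= 35:
     gpu  epochs  acc dataset
2     T4      51   20   cifar
3     T4      44   25   cifar
4     T4      54   17    wiki
5   V100      12   15    wiki
6   A100      89   10    wiki
7   V100       9   31    wiki
8   A100      78   17    wiki
10  A100      23   25    wiki
11  A100       9   35   cifar
group by gpu, min of epochs:
gpu
A100     9
T4      44
V100     9
Name: epochs, dtype: int64
reset_index():
    gpu  epochs
0  A100       9
1    T4      44
2  V100       9
add column epochs_plus_2 = t['epochs'] + 2:
    gpu  epochs  epochs_plus_2
0  A100       9             11
1    T4      44             46
2  V100       9             11
Finally, mean of column 'epochs_plus_2' = 22.6666666667.

22.6666666667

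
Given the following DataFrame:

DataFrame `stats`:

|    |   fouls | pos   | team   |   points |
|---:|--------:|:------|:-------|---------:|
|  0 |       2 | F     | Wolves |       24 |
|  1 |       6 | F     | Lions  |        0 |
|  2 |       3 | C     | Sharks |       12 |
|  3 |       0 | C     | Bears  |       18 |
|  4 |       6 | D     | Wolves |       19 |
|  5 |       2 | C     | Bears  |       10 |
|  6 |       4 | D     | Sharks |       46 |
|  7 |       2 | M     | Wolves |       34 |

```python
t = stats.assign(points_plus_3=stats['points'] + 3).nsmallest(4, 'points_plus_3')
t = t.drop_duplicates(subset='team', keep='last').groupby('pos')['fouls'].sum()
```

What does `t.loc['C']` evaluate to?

3

add column points_plus_3 = stats['points'] + 3:
   fouls pos    team  points  points_plus_3
0      2   F  Wolves      24             27
1      6   F   Lions       0              3
2      3   C  Sharks      12             15
3      0   C   Bears      18             21
4      6   D  Wolves      19             22
5      2   C   Bears      10             13
6      4   D  Sharks      46             49
7      2   M  Wolves      34             37
take 4 rows with smallest points_plus_3:
   fouls pos    team  points  points_plus_3
1      6   F   Lions       0              3
5      2   C   Bears      10             13
2      3   C  Sharks      12             15
3      0   C   Bears      18             21
drop duplicate team (keep=last):
   fouls pos    team  points  points_plus_3
1      6   F   Lions       0              3
2      3   C  Sharks      12             15
3      0   C   Bears      18             21
group by pos, sum of fouls:
pos
C    3
F    6
Name: fouls, dtype: int64
Finally, value at index 'C' = 3.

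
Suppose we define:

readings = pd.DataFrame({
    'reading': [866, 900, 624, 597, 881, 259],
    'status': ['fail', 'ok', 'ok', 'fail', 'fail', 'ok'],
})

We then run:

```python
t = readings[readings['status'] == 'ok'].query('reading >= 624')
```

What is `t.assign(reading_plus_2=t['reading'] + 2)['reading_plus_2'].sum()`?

1528

filter rows where status == 'ok':
   reading status
1      900     ok
2      624     ok
5      259     ok
filter rows where reading >= 624:
   reading status
1      900     ok
2      624     ok
add column reading_plus_2 = t['reading'] + 2:
   reading status  reading_plus_2
1      900     ok             902
2      624     ok             626
sum of column 'reading_plus_2' → 1528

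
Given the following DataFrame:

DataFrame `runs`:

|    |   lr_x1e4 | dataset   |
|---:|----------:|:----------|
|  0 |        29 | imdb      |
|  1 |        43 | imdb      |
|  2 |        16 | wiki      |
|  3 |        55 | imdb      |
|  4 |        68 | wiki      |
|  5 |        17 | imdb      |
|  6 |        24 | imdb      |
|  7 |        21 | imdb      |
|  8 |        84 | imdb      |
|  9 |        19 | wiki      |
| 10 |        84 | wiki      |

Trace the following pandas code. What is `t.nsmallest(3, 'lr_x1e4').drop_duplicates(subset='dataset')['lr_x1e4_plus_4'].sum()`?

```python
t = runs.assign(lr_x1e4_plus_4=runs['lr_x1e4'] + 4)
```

add column lr_x1e4_plus_4 = runs['lr_x1e4'] + 4:
    lr_x1e4 dataset  lr_x1e4_plus_4
0        29    imdb              33
1        43    imdb              47
2        16    wiki              20
3        55    imdb              59
4        68    wiki              72
5        17    imdb              21
6        24    imdb              28
7        21    imdb              25
8        84    imdb              88
9        19    wiki              23
10       84    wiki              88
take 3 rows with smallest lr_x1e4:
   lr_x1e4 dataset  lr_x1e4_plus_4
2       16    wiki              20
5       17    imdb              21
9       19    wiki              23
drop duplicate dataset (keep=first):
   lr_x1e4 dataset  lr_x1e4_plus_4
2       16    wiki              20
5       17    imdb              21
Hence 41.

41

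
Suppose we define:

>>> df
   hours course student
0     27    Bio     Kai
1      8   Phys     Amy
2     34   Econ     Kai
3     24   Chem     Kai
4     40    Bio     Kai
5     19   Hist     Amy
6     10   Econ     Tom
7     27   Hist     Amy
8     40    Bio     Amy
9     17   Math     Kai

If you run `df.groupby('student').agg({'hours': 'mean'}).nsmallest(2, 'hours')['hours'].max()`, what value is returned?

23.5

group by student, mean of hours:
         hours
student       
Amy       23.5
Kai       28.4
Tom       10.0
take 2 rows with smallest hours:
         hours
student       
Tom       10.0
Amy       23.5
Finally, max of column 'hours' = 23.5.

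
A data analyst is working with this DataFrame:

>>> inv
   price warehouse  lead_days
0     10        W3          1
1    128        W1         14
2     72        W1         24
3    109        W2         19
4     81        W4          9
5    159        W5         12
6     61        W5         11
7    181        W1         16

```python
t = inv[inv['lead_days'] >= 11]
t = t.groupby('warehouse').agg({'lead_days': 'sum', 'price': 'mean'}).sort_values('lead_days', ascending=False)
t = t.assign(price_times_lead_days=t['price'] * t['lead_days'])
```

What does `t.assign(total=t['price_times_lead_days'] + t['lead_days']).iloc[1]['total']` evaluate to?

2553.0

filter rows where lead_days >= 11:
   price warehouse  lead_days
1    128        W1         14
2     72        W1         24
3    109        W2         19
5    159        W5         12
6     61        W5         11
7    181        W1         16
group by warehouse: sum(lead_days), mean(price):
           lead_days  price
warehouse                  
W1                54  127.0
W2                19  109.0
W5                23  110.0
sort by lead_days descending:
           lead_days  price
warehouse                  
W1                54  127.0
W5                23  110.0
W2                19  109.0
add column price_times_lead_days = t['price'] * t['lead_days']:
           lead_days  price  price_times_lead_days
warehouse                                         
W1                54  127.0                 6858.0
W5                23  110.0                 2530.0
W2                19  109.0                 2071.0
add column total = t['price_times_lead_days'] + t['lead_days']:
           lead_days  price  price_times_lead_days   total
warehouse                                                 
W1                54  127.0                 6858.0  6912.0
W5                23  110.0                 2530.0  2553.0
W2                19  109.0                 2071.0  2090.0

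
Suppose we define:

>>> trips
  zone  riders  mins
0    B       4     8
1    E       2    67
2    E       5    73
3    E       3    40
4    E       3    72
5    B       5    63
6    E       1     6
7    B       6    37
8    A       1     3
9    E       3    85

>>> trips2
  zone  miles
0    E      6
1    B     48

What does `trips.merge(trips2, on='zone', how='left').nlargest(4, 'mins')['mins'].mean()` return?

merge on 'zone' (how='left') → 10 rows:
  zone  riders  mins  miles
0    B       4     8   48.0
1    E       2    67    6.0
2    E       5    73    6.0
3    E       3    40    6.0
4    E       3    72    6.0
5    B       5    63   48.0
6    E       1     6    6.0
7    B       6    37   48.0
8    A       1     3    NaN
9    E       3    85    6.0
take 4 rows with largest mins:
  zone  riders  mins  miles
9    E       3    85    6.0
2    E       5    73    6.0
4    E       3    72    6.0
1    E       2    67    6.0
Then the mean of column 'mins': 74.25

74.25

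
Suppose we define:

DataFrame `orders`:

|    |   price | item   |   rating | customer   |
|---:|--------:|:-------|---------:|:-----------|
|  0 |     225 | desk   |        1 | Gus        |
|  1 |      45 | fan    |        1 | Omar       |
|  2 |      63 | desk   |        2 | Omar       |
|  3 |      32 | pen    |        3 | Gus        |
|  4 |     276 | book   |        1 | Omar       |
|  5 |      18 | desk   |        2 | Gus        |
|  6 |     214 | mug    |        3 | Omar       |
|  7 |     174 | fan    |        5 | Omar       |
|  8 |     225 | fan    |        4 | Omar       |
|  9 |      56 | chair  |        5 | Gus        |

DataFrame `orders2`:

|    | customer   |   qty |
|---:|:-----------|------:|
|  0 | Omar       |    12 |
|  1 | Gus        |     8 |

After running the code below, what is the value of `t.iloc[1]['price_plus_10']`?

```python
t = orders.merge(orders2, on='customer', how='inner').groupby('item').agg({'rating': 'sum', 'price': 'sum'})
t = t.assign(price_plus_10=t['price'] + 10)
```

66

merge on 'customer' (how='inner') → 10 rows:
   price   item  rating customer  qty
0    225   desk       1      Gus    8
1     45    fan       1     Omar   12
2     63   desk       2     Omar   12
3     32    pen       3      Gus    8
4    276   book       1     Omar   12
5     18   desk       2      Gus    8
6    214    mug       3     Omar   12
7    174    fan       5     Omar   12
8    225    fan       4     Omar   12
9     56  chair       5      Gus    8
group by item: sum(rating), sum(price):
       rating  price
item                
book        1    276
chair       5     56
desk        5    306
fan        10    444
mug         3    214
pen         3     32
add column price_plus_10 = t['price'] + 10:
       rating  price  price_plus_10
item                               
book        1    276            286
chair       5     56             66
desk        5    306            316
fan        10    444            454
mug         3    214            224
pen         3     32             42
The value at position 1, column 'price_plus_10' is 66.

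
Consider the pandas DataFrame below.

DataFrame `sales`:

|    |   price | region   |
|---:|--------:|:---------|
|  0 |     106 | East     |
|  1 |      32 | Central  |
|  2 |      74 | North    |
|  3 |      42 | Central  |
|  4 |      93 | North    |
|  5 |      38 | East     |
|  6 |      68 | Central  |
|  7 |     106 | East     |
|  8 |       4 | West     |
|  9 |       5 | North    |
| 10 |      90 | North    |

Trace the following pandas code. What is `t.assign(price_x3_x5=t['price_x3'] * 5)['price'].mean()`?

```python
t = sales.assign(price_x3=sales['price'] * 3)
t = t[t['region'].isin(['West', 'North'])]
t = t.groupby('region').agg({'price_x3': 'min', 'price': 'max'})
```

add column price_x3 = sales['price'] * 3:
    price   region  price_x3
0     106     East       318
1      32  Central        96
2      74    North       222
3      42  Central       126
4      93    North       279
5      38     East       114
6      68  Central       204
7     106     East       318
8       4     West        12
9       5    North        15
10     90    North       270
filter rows where region in ['West', 'North']:
    price region  price_x3
2      74  North       222
4      93  North       279
8       4   West        12
9       5  North        15
10     90  North       270
group by region: min(price_x3), max(price):
        price_x3  price
region                 
North         15     93
West          12      4
add column price_x3_x5 = t['price_x3'] * 5:
        price_x3  price  price_x3_x5
region                              
North         15     93           75
West          12      4           60

48.5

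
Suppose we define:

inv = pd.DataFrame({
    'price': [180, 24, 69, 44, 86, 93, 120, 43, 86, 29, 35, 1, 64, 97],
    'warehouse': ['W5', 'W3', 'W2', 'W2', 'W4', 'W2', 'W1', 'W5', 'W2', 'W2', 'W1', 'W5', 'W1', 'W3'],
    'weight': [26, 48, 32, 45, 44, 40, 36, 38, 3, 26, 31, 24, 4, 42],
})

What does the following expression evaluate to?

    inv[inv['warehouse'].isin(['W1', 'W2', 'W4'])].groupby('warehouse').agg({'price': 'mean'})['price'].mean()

filter rows where warehouse in ['W1', 'W2', 'W4']:
    price warehouse  weight
2      69        W2      32
3      44        W2      45
4      86        W4      44
5      93        W2      40
6     120        W1      36
8      86        W2       3
9      29        W2      26
10     35        W1      31
12     64        W1       4
group by warehouse, mean of price:
           price
warehouse       
W1          73.0
W2          64.2
W4          86.0
Then the mean of column 'price': 74.4

74.4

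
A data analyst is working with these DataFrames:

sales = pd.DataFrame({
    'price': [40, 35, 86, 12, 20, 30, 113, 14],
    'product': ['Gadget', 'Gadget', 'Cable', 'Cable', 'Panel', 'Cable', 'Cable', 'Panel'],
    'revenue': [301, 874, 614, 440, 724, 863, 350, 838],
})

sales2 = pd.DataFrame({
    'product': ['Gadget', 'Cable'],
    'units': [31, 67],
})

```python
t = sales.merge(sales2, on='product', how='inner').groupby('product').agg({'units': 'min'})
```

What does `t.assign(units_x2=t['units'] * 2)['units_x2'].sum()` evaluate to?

merge on 'product' (how='inner') → 6 rows:
   price product  revenue  units
0     40  Gadget      301     31
1     35  Gadget      874     31
2     86   Cable      614     67
3     12   Cable      440     67
4     30   Cable      863     67
5    113   Cable      350     67
group by product, min of units:
         units
product       
Cable       67
Gadget      31
add column units_x2 = t['units'] * 2:
         units  units_x2
product                 
Cable       67       134
Gadget      31        62

196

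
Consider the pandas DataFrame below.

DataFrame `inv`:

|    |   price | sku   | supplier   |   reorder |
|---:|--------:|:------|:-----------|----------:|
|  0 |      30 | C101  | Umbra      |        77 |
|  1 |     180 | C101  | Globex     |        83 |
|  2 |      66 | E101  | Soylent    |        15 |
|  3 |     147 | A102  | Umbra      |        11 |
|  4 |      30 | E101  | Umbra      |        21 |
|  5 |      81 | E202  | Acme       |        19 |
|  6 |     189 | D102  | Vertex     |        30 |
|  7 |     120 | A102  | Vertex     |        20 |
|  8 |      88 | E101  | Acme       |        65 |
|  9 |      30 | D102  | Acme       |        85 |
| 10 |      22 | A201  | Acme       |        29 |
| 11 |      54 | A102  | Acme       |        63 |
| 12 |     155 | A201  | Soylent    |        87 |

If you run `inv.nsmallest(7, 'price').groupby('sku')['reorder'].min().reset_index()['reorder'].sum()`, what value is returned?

288

take 7 rows with smallest price:
    price   sku supplier  reorder
10     22  A201     Acme       29
0      30  C101    Umbra       77
4      30  E101    Umbra       21
9      30  D102     Acme       85
11     54  A102     Acme       63
2      66  E101  Soylent       15
5      81  E202     Acme       19
group by sku, min of reorder:
sku
A102    63
A201    29
C101    77
D102    85
E101    15
E202    19
Name: reorder, dtype: int64
reset_index():
    sku  reorder
0  A102       63
1  A201       29
2  C101       77
3  D102       85
4  E101       15
5  E202       19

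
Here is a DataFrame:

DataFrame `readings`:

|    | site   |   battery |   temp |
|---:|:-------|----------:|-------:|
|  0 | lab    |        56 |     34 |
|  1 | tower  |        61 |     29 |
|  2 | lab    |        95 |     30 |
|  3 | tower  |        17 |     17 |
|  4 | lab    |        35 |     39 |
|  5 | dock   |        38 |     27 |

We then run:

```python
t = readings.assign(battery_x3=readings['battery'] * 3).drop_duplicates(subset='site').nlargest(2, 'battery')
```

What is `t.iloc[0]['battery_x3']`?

add column battery_x3 = readings['battery'] * 3:
    site  battery  temp  battery_x3
0    lab       56    34         168
1  tower       61    29         183
2    lab       95    30         285
3  tower       17    17          51
4    lab       35    39         105
5   dock       38    27         114
drop duplicate site (keep=first):
    site  battery  temp  battery_x3
0    lab       56    34         168
1  tower       61    29         183
5   dock       38    27         114
take 2 rows with largest battery:
    site  battery  temp  battery_x3
1  tower       61    29         183
0    lab       56    34         168

183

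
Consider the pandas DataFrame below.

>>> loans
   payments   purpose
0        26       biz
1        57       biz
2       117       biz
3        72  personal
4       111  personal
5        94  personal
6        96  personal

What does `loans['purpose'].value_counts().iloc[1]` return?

3

value_counts of purpose:
purpose
personal    4
biz         3
Name: count, dtype: int64
The value at position 1 is 3.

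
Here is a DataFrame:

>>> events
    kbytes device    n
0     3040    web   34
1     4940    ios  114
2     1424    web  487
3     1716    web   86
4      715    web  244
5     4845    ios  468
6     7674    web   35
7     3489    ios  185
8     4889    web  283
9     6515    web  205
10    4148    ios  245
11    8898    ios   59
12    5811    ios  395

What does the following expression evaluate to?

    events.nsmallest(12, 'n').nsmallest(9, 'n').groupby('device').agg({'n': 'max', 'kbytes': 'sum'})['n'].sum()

489

take 12 rows with smallest n:
    kbytes device    n
0     3040    web   34
6     7674    web   35
11    8898    ios   59
3     1716    web   86
1     4940    ios  114
7     3489    ios  185
9     6515    web  205
4      715    web  244
10    4148    ios  245
8     4889    web  283
12    5811    ios  395
5     4845    ios  468
take 9 rows with smallest n:
    kbytes device    n
0     3040    web   34
6     7674    web   35
11    8898    ios   59
3     1716    web   86
1     4940    ios  114
7     3489    ios  185
9     6515    web  205
4      715    web  244
10    4148    ios  245
group by device: max(n), sum(kbytes):
          n  kbytes
device             
ios     245   21475
web     244   19660
Hence 489.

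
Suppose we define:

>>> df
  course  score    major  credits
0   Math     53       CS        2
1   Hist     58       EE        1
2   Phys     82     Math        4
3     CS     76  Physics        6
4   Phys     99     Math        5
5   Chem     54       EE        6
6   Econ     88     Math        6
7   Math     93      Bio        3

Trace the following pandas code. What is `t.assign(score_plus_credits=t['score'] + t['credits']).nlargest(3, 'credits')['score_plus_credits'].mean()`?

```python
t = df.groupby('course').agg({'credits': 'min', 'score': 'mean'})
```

78.6666666667

group by course: min(credits), mean(score):
        credits  score
course                
CS            6   76.0
Chem          6   54.0
Econ          6   88.0
Hist          1   58.0
Math          2   73.0
Phys          4   90.5
add column score_plus_credits = t['score'] + t['credits']:
        credits  score  score_plus_credits
course                                    
CS            6   76.0                82.0
Chem          6   54.0                60.0
Econ          6   88.0                94.0
Hist          1   58.0                59.0
Math          2   73.0                75.0
Phys          4   90.5                94.5
take 3 rows with largest credits:
        credits  score  score_plus_credits
course                                    
CS            6   76.0                82.0
Chem          6   54.0                60.0
Econ          6   88.0                94.0
So mean() = 78.6666666667.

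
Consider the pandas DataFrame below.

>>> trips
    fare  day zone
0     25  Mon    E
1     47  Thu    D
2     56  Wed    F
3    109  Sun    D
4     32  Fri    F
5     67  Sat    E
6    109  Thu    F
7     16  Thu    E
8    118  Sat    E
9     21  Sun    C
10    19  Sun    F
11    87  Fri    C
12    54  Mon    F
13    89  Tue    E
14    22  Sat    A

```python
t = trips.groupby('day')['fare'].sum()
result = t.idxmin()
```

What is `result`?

Wed

group by day, sum of fare:
day
Fri    119
Mon     79
Sat    207
Sun    149
Thu    172
Tue     89
Wed     56
Name: fare, dtype: int64
Then the label with the smallest value: Wed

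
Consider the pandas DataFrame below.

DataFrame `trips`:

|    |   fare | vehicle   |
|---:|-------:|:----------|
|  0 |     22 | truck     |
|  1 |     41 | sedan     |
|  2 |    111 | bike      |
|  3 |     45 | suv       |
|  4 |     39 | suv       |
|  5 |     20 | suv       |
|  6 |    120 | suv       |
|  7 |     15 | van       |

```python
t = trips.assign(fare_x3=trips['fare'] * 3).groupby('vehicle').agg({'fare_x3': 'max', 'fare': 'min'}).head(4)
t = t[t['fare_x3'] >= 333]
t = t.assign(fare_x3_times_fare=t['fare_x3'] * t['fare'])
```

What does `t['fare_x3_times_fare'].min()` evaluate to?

7200

add column fare_x3 = trips['fare'] * 3:
   fare vehicle  fare_x3
0    22   truck       66
1    41   sedan      123
2   111    bike      333
3    45     suv      135
4    39     suv      117
5    20     suv       60
6   120     suv      360
7    15     van       45
group by vehicle: max(fare_x3), min(fare):
         fare_x3  fare
vehicle               
bike         333   111
sedan        123    41
suv          360    20
truck         66    22
van           45    15
take first 4 rows:
         fare_x3  fare
vehicle               
bike         333   111
sedan        123    41
suv          360    20
truck         66    22
filter rows where fare_x3 >= 333:
         fare_x3  fare
vehicle               
bike         333   111
suv          360    20
add column fare_x3_times_fare = t['fare_x3'] * t['fare']:
         fare_x3  fare  fare_x3_times_fare
vehicle                                   
bike         333   111               36963
suv          360    20                7200
Reading off the min of column 'fare_x3_times_fare', we get 7200.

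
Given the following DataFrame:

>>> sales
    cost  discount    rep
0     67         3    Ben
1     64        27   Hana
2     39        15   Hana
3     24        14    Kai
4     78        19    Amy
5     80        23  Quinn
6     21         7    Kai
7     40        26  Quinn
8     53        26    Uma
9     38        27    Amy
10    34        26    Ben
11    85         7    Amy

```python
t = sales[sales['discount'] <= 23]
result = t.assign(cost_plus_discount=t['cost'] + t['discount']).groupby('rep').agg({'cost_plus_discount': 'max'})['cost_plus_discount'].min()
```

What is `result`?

filter rows where discount <= 23:
    cost  discount    rep
0     67         3    Ben
2     39        15   Hana
3     24        14    Kai
4     78        19    Amy
5     80        23  Quinn
6     21         7    Kai
11    85         7    Amy
add column cost_plus_discount = t['cost'] + t['discount']:
    cost  discount    rep  cost_plus_discount
0     67         3    Ben                  70
2     39        15   Hana                  54
3     24        14    Kai                  38
4     78        19    Amy                  97
5     80        23  Quinn                 103
6     21         7    Kai                  28
11    85         7    Amy                  92
group by rep, max of cost_plus_discount:
       cost_plus_discount
rep                      
Amy                    97
Ben                    70
Hana                   54
Kai                    38
Quinn                 103
Taking the min of column 'cost_plus_discount' gives 38.

38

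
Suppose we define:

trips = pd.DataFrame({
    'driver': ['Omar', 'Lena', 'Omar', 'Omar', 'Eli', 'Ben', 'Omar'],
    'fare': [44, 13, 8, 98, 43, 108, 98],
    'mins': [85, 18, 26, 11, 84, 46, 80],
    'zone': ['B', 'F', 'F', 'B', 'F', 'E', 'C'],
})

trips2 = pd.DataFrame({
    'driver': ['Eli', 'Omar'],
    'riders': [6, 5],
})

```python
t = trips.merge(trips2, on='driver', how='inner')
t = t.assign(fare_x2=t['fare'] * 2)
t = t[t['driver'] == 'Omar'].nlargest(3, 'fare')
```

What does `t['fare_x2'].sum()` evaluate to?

merge on 'driver' (how='inner') → 5 rows:
  driver  fare  mins zone  riders
0   Omar    44    85    B       5
1   Omar     8    26    F       5
2   Omar    98    11    B       5
3    Eli    43    84    F       6
4   Omar    98    80    C       5
add column fare_x2 = t['fare'] * 2:
  driver  fare  mins zone  riders  fare_x2
0   Omar    44    85    B       5       88
1   Omar     8    26    F       5       16
2   Omar    98    11    B       5      196
3    Eli    43    84    F       6       86
4   Omar    98    80    C       5      196
filter rows where driver == 'Omar':
  driver  fare  mins zone  riders  fare_x2
0   Omar    44    85    B       5       88
1   Omar     8    26    F       5       16
2   Omar    98    11    B       5      196
4   Omar    98    80    C       5      196
take 3 rows with largest fare:
  driver  fare  mins zone  riders  fare_x2
2   Omar    98    11    B       5      196
4   Omar    98    80    C       5      196
0   Omar    44    85    B       5       88
Finally, sum of column 'fare_x2' = 480.

480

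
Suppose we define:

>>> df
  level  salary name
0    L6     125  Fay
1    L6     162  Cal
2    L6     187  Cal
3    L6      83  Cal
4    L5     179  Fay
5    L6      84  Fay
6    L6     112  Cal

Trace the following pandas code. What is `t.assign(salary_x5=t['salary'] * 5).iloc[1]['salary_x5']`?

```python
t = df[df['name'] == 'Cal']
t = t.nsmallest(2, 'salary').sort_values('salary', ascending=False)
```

415

filter rows where name == 'Cal':
  level  salary name
1    L6     162  Cal
2    L6     187  Cal
3    L6      83  Cal
6    L6     112  Cal
take 2 rows with smallest salary:
  level  salary name
3    L6      83  Cal
6    L6     112  Cal
sort by salary descending:
  level  salary name
6    L6     112  Cal
3    L6      83  Cal
add column salary_x5 = t['salary'] * 5:
  level  salary name  salary_x5
6    L6     112  Cal        560
3    L6      83  Cal        415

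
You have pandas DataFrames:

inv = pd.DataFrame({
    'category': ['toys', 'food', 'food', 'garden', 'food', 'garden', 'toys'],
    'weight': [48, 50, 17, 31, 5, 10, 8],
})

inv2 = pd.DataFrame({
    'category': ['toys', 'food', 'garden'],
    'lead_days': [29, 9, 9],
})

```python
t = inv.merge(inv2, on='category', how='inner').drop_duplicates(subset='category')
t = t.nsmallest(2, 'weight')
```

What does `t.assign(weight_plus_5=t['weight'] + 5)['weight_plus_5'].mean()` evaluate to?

merge on 'category' (how='inner') → 7 rows:
  category  weight  lead_days
0     toys      48         29
1     food      50          9
2     food      17          9
3   garden      31          9
4     food       5          9
5   garden      10          9
6     toys       8         29
drop duplicate category (keep=first):
  category  weight  lead_days
0     toys      48         29
1     food      50          9
3   garden      31          9
take 2 rows with smallest weight:
  category  weight  lead_days
3   garden      31          9
0     toys      48         29
add column weight_plus_5 = t['weight'] + 5:
  category  weight  lead_days  weight_plus_5
3   garden      31          9             36
0     toys      48         29             53
Hence 44.5.

44.5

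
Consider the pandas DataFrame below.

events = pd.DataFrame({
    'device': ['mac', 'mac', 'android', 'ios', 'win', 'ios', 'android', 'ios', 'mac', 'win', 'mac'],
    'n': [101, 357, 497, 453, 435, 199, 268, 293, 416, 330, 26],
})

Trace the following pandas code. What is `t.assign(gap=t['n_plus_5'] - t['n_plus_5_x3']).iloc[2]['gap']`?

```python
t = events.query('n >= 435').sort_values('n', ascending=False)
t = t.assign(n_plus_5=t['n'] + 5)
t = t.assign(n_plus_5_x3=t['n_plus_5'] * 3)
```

filter rows where n >= 435:
    device    n
2  android  497
3      ios  453
4      win  435
sort by n descending:
    device    n
2  android  497
3      ios  453
4      win  435
add column n_plus_5 = t['n'] + 5:
    device    n  n_plus_5
2  android  497       502
3      ios  453       458
4      win  435       440
add column n_plus_5_x3 = t['n_plus_5'] * 3:
    device    n  n_plus_5  n_plus_5_x3
2  android  497       502         1506
3      ios  453       458         1374
4      win  435       440         1320
add column gap = t['n_plus_5'] - t['n_plus_5_x3']:
    device    n  n_plus_5  n_plus_5_x3   gap
2  android  497       502         1506 -1004
3      ios  453       458         1374  -916
4      win  435       440         1320  -880
So iloc[2]['gap'] = -880.

-880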